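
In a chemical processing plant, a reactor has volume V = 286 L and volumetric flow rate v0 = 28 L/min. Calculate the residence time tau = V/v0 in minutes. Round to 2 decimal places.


tau = V / v0
tau = 286 / 28
tau = 10.21 min


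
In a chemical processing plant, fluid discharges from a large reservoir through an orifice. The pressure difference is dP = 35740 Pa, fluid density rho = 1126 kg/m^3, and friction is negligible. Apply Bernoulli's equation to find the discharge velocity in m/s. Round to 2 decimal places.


v = sqrt(2*dP/rho)
v = sqrt(2*35740/1126)
v = sqrt(63.48135)
v = 7.97 m/s


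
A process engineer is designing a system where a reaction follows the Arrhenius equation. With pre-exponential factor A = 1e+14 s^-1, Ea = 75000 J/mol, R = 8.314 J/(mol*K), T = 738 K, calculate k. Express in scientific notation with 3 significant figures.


k = A * exp(-Ea/(R*T))
k = 1e+14 * exp(-75000 / (8.314 * 738))
k = 1e+14 * exp(-12.22348)
k = 4.91e+08


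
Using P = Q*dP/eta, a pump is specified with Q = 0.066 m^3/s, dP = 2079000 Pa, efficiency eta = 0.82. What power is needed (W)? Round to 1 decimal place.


P = Q * dP / eta
P = 0.066 * 2079000 / 0.82
P = 137214.0 / 0.82
P = 167334.1 W


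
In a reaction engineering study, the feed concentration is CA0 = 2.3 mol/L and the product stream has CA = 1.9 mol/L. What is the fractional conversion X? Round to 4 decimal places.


X = (CA0 - CA) / CA0
X = (2.3 - 1.9) / 2.3
X = 0.4 / 2.3
X = 0.1739


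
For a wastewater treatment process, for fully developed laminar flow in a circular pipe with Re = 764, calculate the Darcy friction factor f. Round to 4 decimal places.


f = 64 / Re
f = 64 / 764
f = 0.0838


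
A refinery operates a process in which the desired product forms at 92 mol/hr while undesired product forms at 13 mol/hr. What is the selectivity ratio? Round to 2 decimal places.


S = desired product rate / undesired product rate
S = 92 / 13
S = 7.08


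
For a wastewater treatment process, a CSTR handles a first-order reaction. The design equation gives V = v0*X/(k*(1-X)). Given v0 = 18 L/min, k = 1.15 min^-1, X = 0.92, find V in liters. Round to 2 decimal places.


V = v0 * X / (k * (1 - X))
V = 18 * 0.92 / (1.15 * (1 - 0.92))
V = 16.56 / (1.15 * 0.08)
V = 16.56 / 0.092
V = 180.00 L


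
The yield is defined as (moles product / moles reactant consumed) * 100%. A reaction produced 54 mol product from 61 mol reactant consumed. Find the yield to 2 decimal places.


Yield = (moles product / moles consumed) * 100%
Yield = (54 / 61) * 100
Yield = 0.8852 * 100
Yield = 88.52%


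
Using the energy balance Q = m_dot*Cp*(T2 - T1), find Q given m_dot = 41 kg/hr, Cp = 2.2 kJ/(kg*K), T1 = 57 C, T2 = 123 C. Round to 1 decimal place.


Q = m_dot * Cp * (T2 - T1)
Q = 41 * 2.2 * (123 - 57)
Q = 41 * 2.2 * 66
Q = 5953.2 kJ/hr


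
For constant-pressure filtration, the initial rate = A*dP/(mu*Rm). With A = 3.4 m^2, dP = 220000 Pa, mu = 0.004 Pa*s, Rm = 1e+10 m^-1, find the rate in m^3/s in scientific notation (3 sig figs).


rate = A * dP / (mu * Rm)
rate = 3.4 * 220000 / (0.004 * 1e+10)
rate = 748000.0 / 4.000e+07
rate = 1.87e-02 m^3/s


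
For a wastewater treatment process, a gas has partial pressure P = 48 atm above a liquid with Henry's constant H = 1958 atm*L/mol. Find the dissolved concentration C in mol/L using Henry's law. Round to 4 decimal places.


C = P / H
C = 48 / 1958
C = 0.0245 mol/L


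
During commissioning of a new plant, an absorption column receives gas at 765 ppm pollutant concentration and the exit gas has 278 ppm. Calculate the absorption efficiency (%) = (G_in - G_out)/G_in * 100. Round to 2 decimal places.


Efficiency = (G_in - G_out) / G_in * 100%
Efficiency = (765 - 278) / 765 * 100
Efficiency = 487 / 765 * 100
Efficiency = 63.66%


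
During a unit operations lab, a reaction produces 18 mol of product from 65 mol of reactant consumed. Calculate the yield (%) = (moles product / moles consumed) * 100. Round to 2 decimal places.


Yield = (moles product / moles consumed) * 100%
Yield = (18 / 65) * 100
Yield = 0.2769 * 100
Yield = 27.69%


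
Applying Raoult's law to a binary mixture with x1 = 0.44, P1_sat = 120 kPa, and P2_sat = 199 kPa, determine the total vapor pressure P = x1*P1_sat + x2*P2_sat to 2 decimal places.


P = x1*P1_sat + x2*P2_sat
x2 = 1 - x1 = 1 - 0.44 = 0.56
P = 0.44*120 + 0.56*199
P = 52.8 + 111.44
P = 164.24 kPa


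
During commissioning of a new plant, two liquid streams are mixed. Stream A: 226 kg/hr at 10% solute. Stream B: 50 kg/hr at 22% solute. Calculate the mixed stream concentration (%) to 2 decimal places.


Mass balance on solute: F1*x1 + F2*x2 = F3*x3
F3 = F1 + F2 = 226 + 50 = 276 kg/hr
x3 = (F1*x1 + F2*x2)/F3
x3 = (226*0.1 + 50*0.22) / 276
x3 = 12.17%


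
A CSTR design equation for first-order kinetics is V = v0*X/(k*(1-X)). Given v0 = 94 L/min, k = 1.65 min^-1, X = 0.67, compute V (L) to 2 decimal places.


V = v0 * X / (k * (1 - X))
V = 94 * 0.67 / (1.65 * (1 - 0.67))
V = 62.98 / (1.65 * 0.33)
V = 62.98 / 0.5445
V = 115.67 L


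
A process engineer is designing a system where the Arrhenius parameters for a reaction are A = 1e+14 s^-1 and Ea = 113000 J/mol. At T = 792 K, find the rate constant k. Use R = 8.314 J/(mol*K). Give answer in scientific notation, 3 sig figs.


k = A * exp(-Ea/(R*T))
k = 1e+14 * exp(-113000 / (8.314 * 792))
k = 1e+14 * exp(-17.161026)
k = 3.52e+06


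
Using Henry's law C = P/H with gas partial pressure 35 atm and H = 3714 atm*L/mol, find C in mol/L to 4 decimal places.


C = P / H
C = 35 / 3714
C = 0.0094 mol/L


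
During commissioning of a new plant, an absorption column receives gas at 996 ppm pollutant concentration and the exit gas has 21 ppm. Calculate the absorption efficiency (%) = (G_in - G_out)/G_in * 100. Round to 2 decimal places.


Efficiency = (G_in - G_out) / G_in * 100%
Efficiency = (996 - 21) / 996 * 100
Efficiency = 975 / 996 * 100
Efficiency = 97.89%


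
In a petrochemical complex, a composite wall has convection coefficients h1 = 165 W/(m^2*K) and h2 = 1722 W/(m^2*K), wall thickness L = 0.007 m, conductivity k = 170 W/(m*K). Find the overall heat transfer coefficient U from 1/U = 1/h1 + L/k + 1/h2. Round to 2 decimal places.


1/U = 1/h1 + L/k + 1/h2
1/U = 1/165 + 0.007/170 + 1/1722
1/U = 0.0060606061 + 4.11765e-05 + 0.0005807201
1/U = 0.0066825027
U = 149.64 W/(m^2*K)


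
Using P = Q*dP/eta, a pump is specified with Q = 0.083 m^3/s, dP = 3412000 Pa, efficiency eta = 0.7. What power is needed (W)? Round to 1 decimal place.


P = Q * dP / eta
P = 0.083 * 3412000 / 0.7
P = 283196.0 / 0.7
P = 404565.7 W


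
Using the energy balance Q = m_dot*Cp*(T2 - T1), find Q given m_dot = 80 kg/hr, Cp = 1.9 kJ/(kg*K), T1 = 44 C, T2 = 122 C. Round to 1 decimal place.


Q = m_dot * Cp * (T2 - T1)
Q = 80 * 1.9 * (122 - 44)
Q = 80 * 1.9 * 78
Q = 11856.0 kJ/hr


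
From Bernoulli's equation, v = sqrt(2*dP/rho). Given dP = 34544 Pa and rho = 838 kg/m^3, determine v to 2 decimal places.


v = sqrt(2*dP/rho)
v = sqrt(2*34544/838)
v = sqrt(82.443914)
v = 9.08 m/s


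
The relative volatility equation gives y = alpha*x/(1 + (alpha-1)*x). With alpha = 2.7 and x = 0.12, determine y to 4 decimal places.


y = alpha*x / (1 + (alpha-1)*x)
y = 2.7*0.12 / (1 + (2.7-1)*0.12)
y = 0.324 / (1 + 0.204)
y = 0.324 / 1.204
y = 0.2691


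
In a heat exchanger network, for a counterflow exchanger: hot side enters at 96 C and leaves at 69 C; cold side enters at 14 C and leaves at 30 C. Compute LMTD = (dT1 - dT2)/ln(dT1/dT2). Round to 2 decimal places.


dT1 = Th_in - Tc_out = 96 - 30 = 66
dT2 = Th_out - Tc_in = 69 - 14 = 55
LMTD = (dT1 - dT2) / ln(dT1/dT2)
LMTD = (66 - 55) / ln(66/55)
LMTD = 60.33 K


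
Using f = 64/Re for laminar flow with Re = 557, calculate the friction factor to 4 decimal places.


f = 64 / Re
f = 64 / 557
f = 0.1149


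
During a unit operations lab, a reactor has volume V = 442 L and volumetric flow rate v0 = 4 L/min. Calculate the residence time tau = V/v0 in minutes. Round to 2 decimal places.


tau = V / v0
tau = 442 / 4
tau = 110.50 min


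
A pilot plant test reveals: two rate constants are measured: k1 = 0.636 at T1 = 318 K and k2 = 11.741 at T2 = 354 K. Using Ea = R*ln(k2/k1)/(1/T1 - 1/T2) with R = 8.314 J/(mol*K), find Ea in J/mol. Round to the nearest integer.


Ea = R * ln(k2/k1) / (1/T1 - 1/T2)
ln(k2/k1) = ln(11.741/0.636) = 2.9156437
1/T1 - 1/T2 = 1/318 - 1/354 = 0.000319795331
Ea = 8.314 * 2.9156437 / 0.000319795331
Ea = 75801 J/mol


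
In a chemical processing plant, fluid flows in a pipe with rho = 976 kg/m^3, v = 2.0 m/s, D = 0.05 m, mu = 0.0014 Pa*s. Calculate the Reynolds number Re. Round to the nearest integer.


Re = rho * v * D / mu
Re = 976 * 2.0 * 0.05 / 0.0014
Re = 97.6 / 0.0014
Re = 69714


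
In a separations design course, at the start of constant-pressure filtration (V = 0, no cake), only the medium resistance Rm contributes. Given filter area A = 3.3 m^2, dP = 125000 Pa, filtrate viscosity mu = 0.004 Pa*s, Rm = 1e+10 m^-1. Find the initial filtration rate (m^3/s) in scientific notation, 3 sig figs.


rate = A * dP / (mu * Rm)
rate = 3.3 * 125000 / (0.004 * 1e+10)
rate = 412500.0 / 4.000e+07
rate = 1.03e-02 m^3/s


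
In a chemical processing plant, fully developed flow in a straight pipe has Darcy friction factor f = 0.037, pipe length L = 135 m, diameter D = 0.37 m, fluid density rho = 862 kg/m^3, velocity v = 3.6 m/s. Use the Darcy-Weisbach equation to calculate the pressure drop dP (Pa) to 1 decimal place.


dP = f * (L/D) * (rho*v^2/2)
dP = 0.037 * (135/0.37) * (862*3.6^2/2)
L/D = 364.86486486
rho*v^2/2 = 862*12.96/2 = 5585.76
dP = 0.037 * 364.86486486 * 5585.76
dP = 75407.8 Pa


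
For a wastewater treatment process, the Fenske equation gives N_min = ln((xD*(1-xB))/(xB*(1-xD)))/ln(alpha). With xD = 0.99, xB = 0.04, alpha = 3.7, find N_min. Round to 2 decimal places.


N_min = ln((xD*(1-xB))/(xB*(1-xD))) / ln(alpha)
Numerator inside ln: 0.9504 / 0.0004 = 2376.0
ln(2376.0) = 7.773174
ln(alpha) = ln(3.7) = 1.308333
N_min = 7.773174 / 1.308333 = 5.94


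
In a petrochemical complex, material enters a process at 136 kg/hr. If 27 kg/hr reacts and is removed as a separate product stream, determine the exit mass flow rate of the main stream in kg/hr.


Steady-state mass balance on the main outlet: F_out = F_in - F_removed
F_out = 136 - 27
F_out = 109 kg/hr


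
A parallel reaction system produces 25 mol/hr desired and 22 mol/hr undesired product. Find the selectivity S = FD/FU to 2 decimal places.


S = desired product rate / undesired product rate
S = 25 / 22
S = 1.14


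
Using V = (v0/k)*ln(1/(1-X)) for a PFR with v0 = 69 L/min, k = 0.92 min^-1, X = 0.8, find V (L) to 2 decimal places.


V = (v0/k) * ln(1/(1-X))
V = (69/0.92) * ln(1/(1-0.8))
V = 75.0 * ln(5.0)
V = 75.0 * 1.609438
V = 120.71 L


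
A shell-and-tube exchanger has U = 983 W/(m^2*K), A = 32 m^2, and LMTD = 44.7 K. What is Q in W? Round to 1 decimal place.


Q = U * A * LMTD
Q = 983 * 32 * 44.7
Q = 1406083.2 W


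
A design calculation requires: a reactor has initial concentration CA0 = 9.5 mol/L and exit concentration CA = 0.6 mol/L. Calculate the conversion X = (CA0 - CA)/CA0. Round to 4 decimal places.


X = (CA0 - CA) / CA0
X = (9.5 - 0.6) / 9.5
X = 8.9 / 9.5
X = 0.9368


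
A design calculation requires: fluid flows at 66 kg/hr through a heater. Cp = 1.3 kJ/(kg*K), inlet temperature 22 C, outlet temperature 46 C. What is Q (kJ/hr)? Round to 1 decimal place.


Q = m_dot * Cp * (T2 - T1)
Q = 66 * 1.3 * (46 - 22)
Q = 66 * 1.3 * 24
Q = 2059.2 kJ/hr


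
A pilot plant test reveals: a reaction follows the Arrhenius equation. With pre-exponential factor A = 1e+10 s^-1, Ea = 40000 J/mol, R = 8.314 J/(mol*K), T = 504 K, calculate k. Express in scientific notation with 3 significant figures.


k = A * exp(-Ea/(R*T))
k = 1e+10 * exp(-40000 / (8.314 * 504))
k = 1e+10 * exp(-9.545956)
k = 7.15e+05


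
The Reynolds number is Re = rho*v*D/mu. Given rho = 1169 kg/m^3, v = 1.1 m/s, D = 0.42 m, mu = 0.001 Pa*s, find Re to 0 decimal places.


Re = rho * v * D / mu
Re = 1169 * 1.1 * 0.42 / 0.001
Re = 540.078 / 0.001
Re = 540078


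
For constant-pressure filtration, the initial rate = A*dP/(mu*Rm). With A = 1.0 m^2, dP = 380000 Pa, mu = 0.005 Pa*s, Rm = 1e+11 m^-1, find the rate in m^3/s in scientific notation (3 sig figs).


rate = A * dP / (mu * Rm)
rate = 1.0 * 380000 / (0.005 * 1e+11)
rate = 380000.0 / 5.000e+08
rate = 7.60e-04 m^3/s


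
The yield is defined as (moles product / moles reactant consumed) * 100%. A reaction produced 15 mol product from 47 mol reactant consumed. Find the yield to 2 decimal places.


Yield = (moles product / moles consumed) * 100%
Yield = (15 / 47) * 100
Yield = 0.3191 * 100
Yield = 31.91%


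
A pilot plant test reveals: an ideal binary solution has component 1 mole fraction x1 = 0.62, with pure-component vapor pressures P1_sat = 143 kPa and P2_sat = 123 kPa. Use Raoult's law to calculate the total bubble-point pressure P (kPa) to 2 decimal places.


P = x1*P1_sat + x2*P2_sat
x2 = 1 - x1 = 1 - 0.62 = 0.38
P = 0.62*143 + 0.38*123
P = 88.66 + 46.74
P = 135.40 kPa


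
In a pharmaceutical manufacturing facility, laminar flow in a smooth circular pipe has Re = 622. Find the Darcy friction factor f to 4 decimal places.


f = 64 / Re
f = 64 / 622
f = 0.1029


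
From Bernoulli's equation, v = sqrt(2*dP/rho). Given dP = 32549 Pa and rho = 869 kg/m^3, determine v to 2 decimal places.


v = sqrt(2*dP/rho)
v = sqrt(2*32549/869)
v = sqrt(74.911392)
v = 8.66 m/s


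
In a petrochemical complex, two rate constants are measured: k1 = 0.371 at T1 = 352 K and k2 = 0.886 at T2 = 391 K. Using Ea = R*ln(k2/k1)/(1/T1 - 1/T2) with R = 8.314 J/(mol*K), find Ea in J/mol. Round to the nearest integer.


Ea = R * ln(k2/k1) / (1/T1 - 1/T2)
ln(k2/k1) = ln(0.886/0.371) = 0.8705149
1/T1 - 1/T2 = 1/352 - 1/391 = 0.000283364334
Ea = 8.314 * 0.8705149 / 0.000283364334
Ea = 25541 J/mol


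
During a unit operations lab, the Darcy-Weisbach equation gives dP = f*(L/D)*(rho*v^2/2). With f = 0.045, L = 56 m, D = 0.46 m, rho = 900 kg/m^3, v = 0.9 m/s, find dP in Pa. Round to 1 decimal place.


dP = f * (L/D) * (rho*v^2/2)
dP = 0.045 * (56/0.46) * (900*0.9^2/2)
L/D = 121.73913043
rho*v^2/2 = 900*0.81/2 = 364.5
dP = 0.045 * 121.73913043 * 364.5
dP = 1996.8 Pa


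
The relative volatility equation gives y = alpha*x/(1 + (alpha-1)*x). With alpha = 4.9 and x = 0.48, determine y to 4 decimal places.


y = alpha*x / (1 + (alpha-1)*x)
y = 4.9*0.48 / (1 + (4.9-1)*0.48)
y = 2.352 / (1 + 1.872)
y = 2.352 / 2.872
y = 0.8189


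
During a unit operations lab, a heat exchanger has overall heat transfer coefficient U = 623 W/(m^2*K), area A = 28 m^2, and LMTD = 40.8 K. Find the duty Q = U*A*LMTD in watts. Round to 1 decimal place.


Q = U * A * LMTD
Q = 623 * 28 * 40.8
Q = 711715.2 W


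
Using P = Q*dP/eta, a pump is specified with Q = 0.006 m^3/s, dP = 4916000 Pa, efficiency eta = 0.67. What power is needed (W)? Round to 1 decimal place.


P = Q * dP / eta
P = 0.006 * 4916000 / 0.67
P = 29496.0 / 0.67
P = 44023.9 W


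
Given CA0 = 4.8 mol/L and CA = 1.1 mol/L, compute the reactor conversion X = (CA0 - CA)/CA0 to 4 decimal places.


X = (CA0 - CA) / CA0
X = (4.8 - 1.1) / 4.8
X = 3.7 / 4.8
X = 0.7708


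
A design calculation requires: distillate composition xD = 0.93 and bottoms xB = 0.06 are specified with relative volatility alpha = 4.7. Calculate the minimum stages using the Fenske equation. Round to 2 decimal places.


N_min = ln((xD*(1-xB))/(xB*(1-xD))) / ln(alpha)
Numerator inside ln: 0.8742 / 0.0042 = 208.142857
ln(208.142857) = 5.338225
ln(alpha) = ln(4.7) = 1.547563
N_min = 5.338225 / 1.547563 = 3.45


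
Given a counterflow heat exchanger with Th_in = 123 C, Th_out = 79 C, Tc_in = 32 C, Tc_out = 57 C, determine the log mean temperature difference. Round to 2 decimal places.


dT1 = Th_in - Tc_out = 123 - 57 = 66
dT2 = Th_out - Tc_in = 79 - 32 = 47
LMTD = (dT1 - dT2) / ln(dT1/dT2)
LMTD = (66 - 47) / ln(66/47)
LMTD = 55.96 K


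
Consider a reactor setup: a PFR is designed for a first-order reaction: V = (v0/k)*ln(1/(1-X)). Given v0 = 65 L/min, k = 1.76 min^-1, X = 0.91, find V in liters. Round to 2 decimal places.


V = (v0/k) * ln(1/(1-X))
V = (65/1.76) * ln(1/(1-0.91))
V = 36.931818 * ln(11.111111)
V = 36.931818 * 2.407946
V = 88.93 L


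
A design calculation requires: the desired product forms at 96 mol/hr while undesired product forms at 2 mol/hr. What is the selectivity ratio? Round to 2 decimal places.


S = desired product rate / undesired product rate
S = 96 / 2
S = 48.00


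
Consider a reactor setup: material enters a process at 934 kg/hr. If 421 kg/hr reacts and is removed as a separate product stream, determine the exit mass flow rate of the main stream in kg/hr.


Steady-state mass balance on the main outlet: F_out = F_in - F_removed
F_out = 934 - 421
F_out = 513 kg/hr


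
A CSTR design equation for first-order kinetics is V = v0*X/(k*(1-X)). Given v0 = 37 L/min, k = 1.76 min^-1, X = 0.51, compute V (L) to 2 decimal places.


V = v0 * X / (k * (1 - X))
V = 37 * 0.51 / (1.76 * (1 - 0.51))
V = 18.87 / (1.76 * 0.49)
V = 18.87 / 0.8624
V = 21.88 L


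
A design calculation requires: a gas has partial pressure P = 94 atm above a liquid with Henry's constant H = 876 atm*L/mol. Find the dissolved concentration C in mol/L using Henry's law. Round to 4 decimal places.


C = P / H
C = 94 / 876
C = 0.1073 mol/L


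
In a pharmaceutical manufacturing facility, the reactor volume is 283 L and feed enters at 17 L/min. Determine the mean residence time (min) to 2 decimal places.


tau = V / v0
tau = 283 / 17
tau = 16.65 min


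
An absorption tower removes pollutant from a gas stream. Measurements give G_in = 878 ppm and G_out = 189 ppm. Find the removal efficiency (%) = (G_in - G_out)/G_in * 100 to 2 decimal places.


Efficiency = (G_in - G_out) / G_in * 100%
Efficiency = (878 - 189) / 878 * 100
Efficiency = 689 / 878 * 100
Efficiency = 78.47%


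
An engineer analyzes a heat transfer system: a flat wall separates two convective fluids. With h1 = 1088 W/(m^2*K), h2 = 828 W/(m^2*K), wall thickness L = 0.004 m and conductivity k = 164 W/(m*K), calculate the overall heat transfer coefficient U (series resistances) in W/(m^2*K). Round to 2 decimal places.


1/U = 1/h1 + L/k + 1/h2
1/U = 1/1088 + 0.004/164 + 1/828
1/U = 0.0009191176 + 2.43902e-05 + 0.0012077295
1/U = 0.0021512373
U = 464.85 W/(m^2*K)


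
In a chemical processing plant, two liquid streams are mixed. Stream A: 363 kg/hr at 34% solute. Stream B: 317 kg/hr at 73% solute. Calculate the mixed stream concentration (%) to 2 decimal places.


Mass balance on solute: F1*x1 + F2*x2 = F3*x3
F3 = F1 + F2 = 363 + 317 = 680 kg/hr
x3 = (F1*x1 + F2*x2)/F3
x3 = (363*0.34 + 317*0.73) / 680
x3 = 52.18%


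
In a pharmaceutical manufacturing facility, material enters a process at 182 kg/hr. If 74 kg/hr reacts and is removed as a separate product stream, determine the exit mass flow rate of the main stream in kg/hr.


Steady-state mass balance on the main outlet: F_out = F_in - F_removed
F_out = 182 - 74
F_out = 108 kg/hr


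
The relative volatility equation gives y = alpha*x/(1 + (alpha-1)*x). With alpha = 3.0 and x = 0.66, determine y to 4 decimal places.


y = alpha*x / (1 + (alpha-1)*x)
y = 3.0*0.66 / (1 + (3.0-1)*0.66)
y = 1.98 / (1 + 1.32)
y = 1.98 / 2.32
y = 0.8534


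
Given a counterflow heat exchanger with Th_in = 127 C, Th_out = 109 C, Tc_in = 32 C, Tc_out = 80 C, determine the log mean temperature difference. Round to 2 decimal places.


dT1 = Th_in - Tc_out = 127 - 80 = 47
dT2 = Th_out - Tc_in = 109 - 32 = 77
LMTD = (dT1 - dT2) / ln(dT1/dT2)
LMTD = (47 - 77) / ln(47/77)
LMTD = 60.77 K


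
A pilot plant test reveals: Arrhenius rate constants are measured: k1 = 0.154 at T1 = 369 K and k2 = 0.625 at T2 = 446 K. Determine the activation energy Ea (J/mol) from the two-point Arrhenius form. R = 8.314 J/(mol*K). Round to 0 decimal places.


Ea = R * ln(k2/k1) / (1/T1 - 1/T2)
ln(k2/k1) = ln(0.625/0.154) = 1.400799
1/T1 - 1/T2 = 1/369 - 1/446 = 0.000467874634
Ea = 8.314 * 1.400799 / 0.000467874634
Ea = 24892 J/mol


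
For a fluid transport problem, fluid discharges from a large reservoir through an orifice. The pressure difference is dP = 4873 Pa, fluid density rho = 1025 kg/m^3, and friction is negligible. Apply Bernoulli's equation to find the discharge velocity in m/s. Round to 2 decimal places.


v = sqrt(2*dP/rho)
v = sqrt(2*4873/1025)
v = sqrt(9.508293)
v = 3.08 m/s


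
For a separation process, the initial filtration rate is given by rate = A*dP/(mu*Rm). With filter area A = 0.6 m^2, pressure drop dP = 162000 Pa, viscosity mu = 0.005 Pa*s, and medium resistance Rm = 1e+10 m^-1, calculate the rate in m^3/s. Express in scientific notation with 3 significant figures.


rate = A * dP / (mu * Rm)
rate = 0.6 * 162000 / (0.005 * 1e+10)
rate = 97200.0 / 5.000e+07
rate = 1.94e-03 m^3/s


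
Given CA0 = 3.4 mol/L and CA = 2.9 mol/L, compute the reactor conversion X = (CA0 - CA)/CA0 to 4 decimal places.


X = (CA0 - CA) / CA0
X = (3.4 - 2.9) / 3.4
X = 0.5 / 3.4
X = 0.1471


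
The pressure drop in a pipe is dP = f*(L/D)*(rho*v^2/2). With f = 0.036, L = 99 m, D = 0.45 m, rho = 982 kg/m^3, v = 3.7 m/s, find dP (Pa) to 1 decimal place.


dP = f * (L/D) * (rho*v^2/2)
dP = 0.036 * (99/0.45) * (982*3.7^2/2)
L/D = 220.0
rho*v^2/2 = 982*13.69/2 = 6721.79
dP = 0.036 * 220.0 * 6721.79
dP = 53236.6 Pa


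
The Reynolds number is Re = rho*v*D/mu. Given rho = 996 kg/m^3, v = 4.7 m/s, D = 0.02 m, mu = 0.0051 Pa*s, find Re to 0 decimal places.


Re = rho * v * D / mu
Re = 996 * 4.7 * 0.02 / 0.0051
Re = 93.624 / 0.0051
Re = 18358


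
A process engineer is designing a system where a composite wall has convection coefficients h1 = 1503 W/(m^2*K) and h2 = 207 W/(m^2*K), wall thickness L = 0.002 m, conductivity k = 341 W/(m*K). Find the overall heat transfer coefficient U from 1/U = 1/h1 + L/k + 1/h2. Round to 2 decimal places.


1/U = 1/h1 + L/k + 1/h2
1/U = 1/1503 + 0.002/341 + 1/207
1/U = 0.000665336 + 5.8651e-06 + 0.0048309179
1/U = 0.005502119
U = 181.75 W/(m^2*K)


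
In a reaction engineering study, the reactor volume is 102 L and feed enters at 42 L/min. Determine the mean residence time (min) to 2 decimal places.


tau = V / v0
tau = 102 / 42
tau = 2.43 min


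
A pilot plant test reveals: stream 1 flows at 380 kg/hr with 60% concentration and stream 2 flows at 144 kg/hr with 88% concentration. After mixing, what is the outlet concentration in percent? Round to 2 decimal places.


Mass balance on solute: F1*x1 + F2*x2 = F3*x3
F3 = F1 + F2 = 380 + 144 = 524 kg/hr
x3 = (F1*x1 + F2*x2)/F3
x3 = (380*0.6 + 144*0.88) / 524
x3 = 67.69%


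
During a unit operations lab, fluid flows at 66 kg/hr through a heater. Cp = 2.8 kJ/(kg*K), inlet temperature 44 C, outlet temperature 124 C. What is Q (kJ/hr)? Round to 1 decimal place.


Q = m_dot * Cp * (T2 - T1)
Q = 66 * 2.8 * (124 - 44)
Q = 66 * 2.8 * 80
Q = 14784.0 kJ/hr


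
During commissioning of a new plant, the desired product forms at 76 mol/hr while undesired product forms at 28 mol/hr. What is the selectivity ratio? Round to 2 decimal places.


S = desired product rate / undesired product rate
S = 76 / 28
S = 2.71


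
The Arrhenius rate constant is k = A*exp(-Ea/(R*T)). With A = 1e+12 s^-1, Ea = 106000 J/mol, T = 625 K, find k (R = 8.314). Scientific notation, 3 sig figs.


k = A * exp(-Ea/(R*T))
k = 1e+12 * exp(-106000 / (8.314 * 625))
k = 1e+12 * exp(-20.399326)
k = 1.38e+03


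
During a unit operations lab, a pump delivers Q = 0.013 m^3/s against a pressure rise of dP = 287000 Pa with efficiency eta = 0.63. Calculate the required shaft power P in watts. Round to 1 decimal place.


P = Q * dP / eta
P = 0.013 * 287000 / 0.63
P = 3731.0 / 0.63
P = 5922.2 W


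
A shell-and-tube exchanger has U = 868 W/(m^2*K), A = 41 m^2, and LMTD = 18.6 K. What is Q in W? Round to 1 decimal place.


Q = U * A * LMTD
Q = 868 * 41 * 18.6
Q = 661936.8 W


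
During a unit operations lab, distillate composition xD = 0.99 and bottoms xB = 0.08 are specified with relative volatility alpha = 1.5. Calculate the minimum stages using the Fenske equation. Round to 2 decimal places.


N_min = ln((xD*(1-xB))/(xB*(1-xD))) / ln(alpha)
Numerator inside ln: 0.9108 / 0.0008 = 1138.5
ln(1138.5) = 7.037467
ln(alpha) = ln(1.5) = 0.405465
N_min = 7.037467 / 0.405465 = 17.36


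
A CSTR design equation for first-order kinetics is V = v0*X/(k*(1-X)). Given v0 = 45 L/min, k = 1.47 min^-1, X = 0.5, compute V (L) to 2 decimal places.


V = v0 * X / (k * (1 - X))
V = 45 * 0.5 / (1.47 * (1 - 0.5))
V = 22.5 / (1.47 * 0.5)
V = 22.5 / 0.735
V = 30.61 L


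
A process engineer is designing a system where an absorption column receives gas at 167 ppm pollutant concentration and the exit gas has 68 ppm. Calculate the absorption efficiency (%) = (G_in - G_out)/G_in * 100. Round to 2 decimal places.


Efficiency = (G_in - G_out) / G_in * 100%
Efficiency = (167 - 68) / 167 * 100
Efficiency = 99 / 167 * 100
Efficiency = 59.28%


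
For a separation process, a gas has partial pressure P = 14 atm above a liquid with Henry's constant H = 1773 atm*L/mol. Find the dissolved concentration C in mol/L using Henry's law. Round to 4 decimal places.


C = P / H
C = 14 / 1773
C = 0.0079 mol/L


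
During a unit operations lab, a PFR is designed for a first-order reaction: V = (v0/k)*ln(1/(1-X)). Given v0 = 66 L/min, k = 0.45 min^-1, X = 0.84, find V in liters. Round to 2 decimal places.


V = (v0/k) * ln(1/(1-X))
V = (66/0.45) * ln(1/(1-0.84))
V = 146.666667 * ln(6.25)
V = 146.666667 * 1.832581
V = 268.78 L


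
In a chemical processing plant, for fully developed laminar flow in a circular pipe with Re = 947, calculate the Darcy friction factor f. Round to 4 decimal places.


f = 64 / Re
f = 64 / 947
f = 0.0676


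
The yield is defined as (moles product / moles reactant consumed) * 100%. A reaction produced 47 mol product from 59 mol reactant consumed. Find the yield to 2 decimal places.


Yield = (moles product / moles consumed) * 100%
Yield = (47 / 59) * 100
Yield = 0.7966 * 100
Yield = 79.66%


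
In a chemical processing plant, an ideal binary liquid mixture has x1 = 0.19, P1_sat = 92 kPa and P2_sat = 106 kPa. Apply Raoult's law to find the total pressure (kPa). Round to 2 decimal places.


P = x1*P1_sat + x2*P2_sat
x2 = 1 - x1 = 1 - 0.19 = 0.81
P = 0.19*92 + 0.81*106
P = 17.48 + 85.86
P = 103.34 kPa


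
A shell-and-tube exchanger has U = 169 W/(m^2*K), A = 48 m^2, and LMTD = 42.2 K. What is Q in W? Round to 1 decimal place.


Q = U * A * LMTD
Q = 169 * 48 * 42.2
Q = 342326.4 W


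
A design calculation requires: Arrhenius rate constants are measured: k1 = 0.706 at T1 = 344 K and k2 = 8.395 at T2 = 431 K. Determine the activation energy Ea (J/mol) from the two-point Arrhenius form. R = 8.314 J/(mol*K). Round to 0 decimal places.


Ea = R * ln(k2/k1) / (1/T1 - 1/T2)
ln(k2/k1) = ln(8.395/0.706) = 2.4757763
1/T1 - 1/T2 = 1/344 - 1/431 = 0.000586791129
Ea = 8.314 * 2.4757763 / 0.000586791129
Ea = 35078 J/mol


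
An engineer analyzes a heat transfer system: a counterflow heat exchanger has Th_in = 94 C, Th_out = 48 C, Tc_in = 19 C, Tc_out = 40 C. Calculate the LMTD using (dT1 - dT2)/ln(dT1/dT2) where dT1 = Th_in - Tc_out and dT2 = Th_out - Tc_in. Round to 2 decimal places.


dT1 = Th_in - Tc_out = 94 - 40 = 54
dT2 = Th_out - Tc_in = 48 - 19 = 29
LMTD = (dT1 - dT2) / ln(dT1/dT2)
LMTD = (54 - 29) / ln(54/29)
LMTD = 40.21 K


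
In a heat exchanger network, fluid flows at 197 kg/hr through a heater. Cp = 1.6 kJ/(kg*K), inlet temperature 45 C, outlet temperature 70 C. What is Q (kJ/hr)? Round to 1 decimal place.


Q = m_dot * Cp * (T2 - T1)
Q = 197 * 1.6 * (70 - 45)
Q = 197 * 1.6 * 25
Q = 7880.0 kJ/hr


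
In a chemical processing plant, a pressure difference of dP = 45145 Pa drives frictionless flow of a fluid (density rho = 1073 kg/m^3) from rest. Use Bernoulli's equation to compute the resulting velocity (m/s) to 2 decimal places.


v = sqrt(2*dP/rho)
v = sqrt(2*45145/1073)
v = sqrt(84.147251)
v = 9.17 m/s


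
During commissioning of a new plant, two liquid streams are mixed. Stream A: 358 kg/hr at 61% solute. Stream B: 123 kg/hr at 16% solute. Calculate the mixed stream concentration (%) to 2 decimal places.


Mass balance on solute: F1*x1 + F2*x2 = F3*x3
F3 = F1 + F2 = 358 + 123 = 481 kg/hr
x3 = (F1*x1 + F2*x2)/F3
x3 = (358*0.61 + 123*0.16) / 481
x3 = 49.49%


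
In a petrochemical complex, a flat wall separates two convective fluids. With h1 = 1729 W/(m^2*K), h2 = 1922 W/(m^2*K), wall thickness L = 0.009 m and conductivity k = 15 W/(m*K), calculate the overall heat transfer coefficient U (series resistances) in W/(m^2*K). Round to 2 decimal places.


1/U = 1/h1 + L/k + 1/h2
1/U = 1/1729 + 0.009/15 + 1/1922
1/U = 0.000578369 + 0.0006 + 0.0005202914
1/U = 0.0016986604
U = 588.70 W/(m^2*K)


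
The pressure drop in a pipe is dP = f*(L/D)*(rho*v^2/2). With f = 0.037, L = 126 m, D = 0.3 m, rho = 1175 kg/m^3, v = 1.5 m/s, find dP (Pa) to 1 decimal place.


dP = f * (L/D) * (rho*v^2/2)
dP = 0.037 * (126/0.3) * (1175*1.5^2/2)
L/D = 420.0
rho*v^2/2 = 1175*2.25/2 = 1321.875
dP = 0.037 * 420.0 * 1321.875
dP = 20541.9 Pa


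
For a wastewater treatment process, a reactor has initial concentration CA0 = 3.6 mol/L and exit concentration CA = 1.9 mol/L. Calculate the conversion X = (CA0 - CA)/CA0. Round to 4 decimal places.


X = (CA0 - CA) / CA0
X = (3.6 - 1.9) / 3.6
X = 1.7 / 3.6
X = 0.4722


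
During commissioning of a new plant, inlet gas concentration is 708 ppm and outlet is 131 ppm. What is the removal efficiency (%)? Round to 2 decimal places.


Efficiency = (G_in - G_out) / G_in * 100%
Efficiency = (708 - 131) / 708 * 100
Efficiency = 577 / 708 * 100
Efficiency = 81.50%


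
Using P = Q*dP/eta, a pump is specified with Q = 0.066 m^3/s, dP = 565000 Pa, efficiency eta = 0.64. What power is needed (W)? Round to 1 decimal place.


P = Q * dP / eta
P = 0.066 * 565000 / 0.64
P = 37290.0 / 0.64
P = 58265.6 W


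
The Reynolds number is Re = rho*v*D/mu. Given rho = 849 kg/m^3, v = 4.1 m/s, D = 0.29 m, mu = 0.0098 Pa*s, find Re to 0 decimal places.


Re = rho * v * D / mu
Re = 849 * 4.1 * 0.29 / 0.0098
Re = 1009.461 / 0.0098
Re = 103006


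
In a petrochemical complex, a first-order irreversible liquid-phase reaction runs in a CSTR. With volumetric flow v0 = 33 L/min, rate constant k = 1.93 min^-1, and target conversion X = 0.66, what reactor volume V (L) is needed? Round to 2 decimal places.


V = v0 * X / (k * (1 - X))
V = 33 * 0.66 / (1.93 * (1 - 0.66))
V = 21.78 / (1.93 * 0.34)
V = 21.78 / 0.6562
V = 33.19 L


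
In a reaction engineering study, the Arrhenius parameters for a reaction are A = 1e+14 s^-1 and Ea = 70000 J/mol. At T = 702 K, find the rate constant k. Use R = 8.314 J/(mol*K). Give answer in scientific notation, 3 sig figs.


k = A * exp(-Ea/(R*T))
k = 1e+14 * exp(-70000 / (8.314 * 702))
k = 1e+14 * exp(-11.993637)
k = 6.18e+08


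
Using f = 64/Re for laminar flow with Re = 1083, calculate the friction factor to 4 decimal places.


f = 64 / Re
f = 64 / 1083
f = 0.0591


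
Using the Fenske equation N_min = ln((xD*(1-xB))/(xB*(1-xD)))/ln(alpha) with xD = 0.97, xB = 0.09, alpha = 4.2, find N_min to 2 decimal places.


N_min = ln((xD*(1-xB))/(xB*(1-xD))) / ln(alpha)
Numerator inside ln: 0.8827 / 0.0027 = 326.925926
ln(326.925926) = 5.789734
ln(alpha) = ln(4.2) = 1.435085
N_min = 5.789734 / 1.435085 = 4.03


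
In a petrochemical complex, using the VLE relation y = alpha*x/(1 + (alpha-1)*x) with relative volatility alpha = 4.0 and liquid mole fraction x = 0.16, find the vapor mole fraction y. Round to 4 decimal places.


y = alpha*x / (1 + (alpha-1)*x)
y = 4.0*0.16 / (1 + (4.0-1)*0.16)
y = 0.64 / (1 + 0.48)
y = 0.64 / 1.48
y = 0.4324


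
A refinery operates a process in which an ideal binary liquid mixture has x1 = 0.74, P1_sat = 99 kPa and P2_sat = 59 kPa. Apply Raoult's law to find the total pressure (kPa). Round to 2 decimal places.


P = x1*P1_sat + x2*P2_sat
x2 = 1 - x1 = 1 - 0.74 = 0.26
P = 0.74*99 + 0.26*59
P = 73.26 + 15.34
P = 88.60 kPa


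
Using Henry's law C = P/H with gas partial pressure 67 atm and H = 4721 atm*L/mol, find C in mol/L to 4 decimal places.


C = P / H
C = 67 / 4721
C = 0.0142 mol/L


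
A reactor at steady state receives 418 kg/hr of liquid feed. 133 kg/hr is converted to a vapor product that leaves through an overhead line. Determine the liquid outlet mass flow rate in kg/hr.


Steady-state mass balance on the main outlet: F_out = F_in - F_removed
F_out = 418 - 133
F_out = 285 kg/hr


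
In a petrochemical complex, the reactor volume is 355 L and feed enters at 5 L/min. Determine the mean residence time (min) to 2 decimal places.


tau = V / v0
tau = 355 / 5
tau = 71.00 min


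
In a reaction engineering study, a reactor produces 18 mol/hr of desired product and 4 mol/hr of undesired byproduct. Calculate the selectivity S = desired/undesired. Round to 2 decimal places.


S = desired product rate / undesired product rate
S = 18 / 4
S = 4.50


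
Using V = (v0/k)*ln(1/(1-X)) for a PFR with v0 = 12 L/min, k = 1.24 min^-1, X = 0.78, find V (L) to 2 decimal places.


V = (v0/k) * ln(1/(1-X))
V = (12/1.24) * ln(1/(1-0.78))
V = 9.677419 * ln(4.545455)
V = 9.677419 * 1.514128
V = 14.65 L


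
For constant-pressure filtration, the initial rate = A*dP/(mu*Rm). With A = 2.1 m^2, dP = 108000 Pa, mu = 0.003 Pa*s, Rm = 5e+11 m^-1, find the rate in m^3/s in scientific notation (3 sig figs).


rate = A * dP / (mu * Rm)
rate = 2.1 * 108000 / (0.003 * 5e+11)
rate = 226800.0 / 1.500e+09
rate = 1.51e-04 m^3/s


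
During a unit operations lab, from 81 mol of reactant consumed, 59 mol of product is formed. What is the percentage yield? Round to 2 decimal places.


Yield = (moles product / moles consumed) * 100%
Yield = (59 / 81) * 100
Yield = 0.7284 * 100
Yield = 72.84%


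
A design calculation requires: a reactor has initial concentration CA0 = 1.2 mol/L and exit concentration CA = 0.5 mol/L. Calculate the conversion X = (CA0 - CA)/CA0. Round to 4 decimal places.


X = (CA0 - CA) / CA0
X = (1.2 - 0.5) / 1.2
X = 0.7 / 1.2
X = 0.5833


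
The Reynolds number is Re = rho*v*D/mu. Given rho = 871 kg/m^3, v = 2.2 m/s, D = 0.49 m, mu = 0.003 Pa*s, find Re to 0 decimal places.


Re = rho * v * D / mu
Re = 871 * 2.2 * 0.49 / 0.003
Re = 938.938 / 0.003
Re = 312979


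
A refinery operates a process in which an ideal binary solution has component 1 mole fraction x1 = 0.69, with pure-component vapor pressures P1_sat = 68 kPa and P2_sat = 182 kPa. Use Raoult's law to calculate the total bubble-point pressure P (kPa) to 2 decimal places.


P = x1*P1_sat + x2*P2_sat
x2 = 1 - x1 = 1 - 0.69 = 0.31
P = 0.69*68 + 0.31*182
P = 46.92 + 56.42
P = 103.34 kPa


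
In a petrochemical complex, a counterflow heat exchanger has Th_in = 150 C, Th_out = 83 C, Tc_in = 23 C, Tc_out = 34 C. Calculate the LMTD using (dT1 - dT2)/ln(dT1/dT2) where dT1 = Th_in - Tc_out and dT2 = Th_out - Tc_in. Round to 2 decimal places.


dT1 = Th_in - Tc_out = 150 - 34 = 116
dT2 = Th_out - Tc_in = 83 - 23 = 60
LMTD = (dT1 - dT2) / ln(dT1/dT2)
LMTD = (116 - 60) / ln(116/60)
LMTD = 84.95 K


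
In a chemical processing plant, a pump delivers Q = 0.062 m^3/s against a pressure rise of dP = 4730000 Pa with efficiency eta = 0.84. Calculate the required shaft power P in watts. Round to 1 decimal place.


P = Q * dP / eta
P = 0.062 * 4730000 / 0.84
P = 293260.0 / 0.84
P = 349119.0 W


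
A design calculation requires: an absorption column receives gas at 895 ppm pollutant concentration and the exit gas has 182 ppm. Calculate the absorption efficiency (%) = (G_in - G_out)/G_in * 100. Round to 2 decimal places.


Efficiency = (G_in - G_out) / G_in * 100%
Efficiency = (895 - 182) / 895 * 100
Efficiency = 713 / 895 * 100
Efficiency = 79.66%


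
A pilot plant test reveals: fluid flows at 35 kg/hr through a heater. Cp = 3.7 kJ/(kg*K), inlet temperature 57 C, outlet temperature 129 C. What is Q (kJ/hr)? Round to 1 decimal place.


Q = m_dot * Cp * (T2 - T1)
Q = 35 * 3.7 * (129 - 57)
Q = 35 * 3.7 * 72
Q = 9324.0 kJ/hr


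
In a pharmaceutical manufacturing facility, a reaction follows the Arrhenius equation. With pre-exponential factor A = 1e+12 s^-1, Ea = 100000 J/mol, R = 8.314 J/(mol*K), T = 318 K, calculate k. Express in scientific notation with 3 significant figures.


k = A * exp(-Ea/(R*T))
k = 1e+12 * exp(-100000 / (8.314 * 318))
k = 1e+12 * exp(-37.8236)
k = 3.74e-05


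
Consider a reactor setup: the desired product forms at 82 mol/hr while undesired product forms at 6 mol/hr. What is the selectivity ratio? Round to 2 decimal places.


S = desired product rate / undesired product rate
S = 82 / 6
S = 13.67


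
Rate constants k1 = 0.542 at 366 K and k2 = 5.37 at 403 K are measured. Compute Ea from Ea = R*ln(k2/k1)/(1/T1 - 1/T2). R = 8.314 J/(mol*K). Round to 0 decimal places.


Ea = R * ln(k2/k1) / (1/T1 - 1/T2)
ln(k2/k1) = ln(5.37/0.542) = 2.2933172
1/T1 - 1/T2 = 1/366 - 1/403 = 0.000250850859
Ea = 8.314 * 2.2933172 / 0.000250850859
Ea = 76008 J/mol


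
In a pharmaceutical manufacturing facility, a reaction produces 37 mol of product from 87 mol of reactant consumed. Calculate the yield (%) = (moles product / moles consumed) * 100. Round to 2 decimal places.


Yield = (moles product / moles consumed) * 100%
Yield = (37 / 87) * 100
Yield = 0.4253 * 100
Yield = 42.53%


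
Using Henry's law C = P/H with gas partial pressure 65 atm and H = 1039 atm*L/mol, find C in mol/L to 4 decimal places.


C = P / H
C = 65 / 1039
C = 0.0626 mol/L


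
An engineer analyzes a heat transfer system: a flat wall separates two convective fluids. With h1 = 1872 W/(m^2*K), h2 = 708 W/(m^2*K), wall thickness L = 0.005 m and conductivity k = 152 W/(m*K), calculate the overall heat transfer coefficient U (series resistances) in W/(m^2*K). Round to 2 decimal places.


1/U = 1/h1 + L/k + 1/h2
1/U = 1/1872 + 0.005/152 + 1/708
1/U = 0.000534188 + 3.28947e-05 + 0.0014124294
1/U = 0.0019795121
U = 505.17 W/(m^2*K)


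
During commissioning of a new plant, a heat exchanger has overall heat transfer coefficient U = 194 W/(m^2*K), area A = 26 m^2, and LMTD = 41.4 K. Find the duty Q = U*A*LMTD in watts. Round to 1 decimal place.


Q = U * A * LMTD
Q = 194 * 26 * 41.4
Q = 208821.6 W


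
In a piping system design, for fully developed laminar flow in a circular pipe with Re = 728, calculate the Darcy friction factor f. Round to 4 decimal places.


f = 64 / Re
f = 64 / 728
f = 0.0879


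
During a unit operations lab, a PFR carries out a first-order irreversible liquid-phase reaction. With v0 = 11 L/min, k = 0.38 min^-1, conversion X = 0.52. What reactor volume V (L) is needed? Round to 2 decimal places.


V = (v0/k) * ln(1/(1-X))
V = (11/0.38) * ln(1/(1-0.52))
V = 28.947368 * ln(2.083333)
V = 28.947368 * 0.733969
V = 21.25 L


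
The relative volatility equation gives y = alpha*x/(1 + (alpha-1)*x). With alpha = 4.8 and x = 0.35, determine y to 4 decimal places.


y = alpha*x / (1 + (alpha-1)*x)
y = 4.8*0.35 / (1 + (4.8-1)*0.35)
y = 1.68 / (1 + 1.33)
y = 1.68 / 2.33
y = 0.7210


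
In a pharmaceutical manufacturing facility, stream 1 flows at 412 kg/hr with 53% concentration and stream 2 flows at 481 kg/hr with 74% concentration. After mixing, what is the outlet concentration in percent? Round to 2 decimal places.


Mass balance on solute: F1*x1 + F2*x2 = F3*x3
F3 = F1 + F2 = 412 + 481 = 893 kg/hr
x3 = (F1*x1 + F2*x2)/F3
x3 = (412*0.53 + 481*0.74) / 893
x3 = 64.31%
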